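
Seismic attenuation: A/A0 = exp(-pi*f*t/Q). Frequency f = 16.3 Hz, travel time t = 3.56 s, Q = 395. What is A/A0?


pi*f*t/Q = pi*16.3*3.56/395 = 0.46152
A/A0 = exp(-0.46152) = 0.630325

0.630325


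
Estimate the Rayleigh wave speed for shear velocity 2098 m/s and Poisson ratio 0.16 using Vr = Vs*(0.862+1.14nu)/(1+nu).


Numerator factor = 0.862 + 1.14*0.16 = 1.0444
Denominator = 1 + 0.16 = 1.16
Vr = 2098 * 1.0444 / 1.16 = 1888.92 m/s

1888.92


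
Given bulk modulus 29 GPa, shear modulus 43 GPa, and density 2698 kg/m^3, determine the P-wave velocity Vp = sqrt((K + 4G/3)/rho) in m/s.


First compute the effective modulus:
K + 4G/3 = 29e9 + 4*43e9/3 = 86333333333.33 Pa
Then divide by density:
86333333333.33 / 2698 = 31999011.6135 Pa/(kg/m^3)
Take the square root:
Vp = sqrt(31999011.6135) = 5656.77 m/s

5656.77


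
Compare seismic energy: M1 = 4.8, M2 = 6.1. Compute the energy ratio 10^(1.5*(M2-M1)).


M2 - M1 = 6.1 - 4.8 = 1.3
1.5 * 1.3 = 1.95
ratio = 10^1.95 = 89.13

89.13


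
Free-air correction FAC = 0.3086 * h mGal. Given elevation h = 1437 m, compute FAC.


FAC = 0.3086 * h
= 0.3086 * 1437
= 443.4582 mGal

443.4582


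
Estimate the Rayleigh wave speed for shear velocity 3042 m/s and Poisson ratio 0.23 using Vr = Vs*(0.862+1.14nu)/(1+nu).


Numerator factor = 0.862 + 1.14*0.23 = 1.1242
Denominator = 1 + 0.23 = 1.23
Vr = 3042 * 1.1242 / 1.23 = 2780.34 m/s

2780.34


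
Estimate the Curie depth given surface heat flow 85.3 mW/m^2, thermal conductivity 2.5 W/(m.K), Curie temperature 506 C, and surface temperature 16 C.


T_Curie - T_surf = 506 - 16 = 490 C
Convert q to W/m^2: 85.3 mW/m^2 = 0.0853 W/m^2
d = 490 * 2.5 / 0.0853 = 14361.08 m

14361.08


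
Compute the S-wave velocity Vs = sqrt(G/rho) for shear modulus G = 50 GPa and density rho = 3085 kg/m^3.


Convert G to Pa: G = 50e9 Pa
Compute G/rho = 50e9 / 3085 = 16207455.4295
Vs = sqrt(16207455.4295) = 4025.85 m/s

4025.85


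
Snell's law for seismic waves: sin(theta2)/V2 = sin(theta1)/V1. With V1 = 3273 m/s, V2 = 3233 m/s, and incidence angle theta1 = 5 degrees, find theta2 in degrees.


sin(theta1) = sin(5 deg) = 0.087156
sin(theta2) = V2/V1 * sin(theta1) = 3233/3273 * 0.087156 = 0.086091
theta2 = arcsin(0.086091) = 4.9387 degrees

4.9387


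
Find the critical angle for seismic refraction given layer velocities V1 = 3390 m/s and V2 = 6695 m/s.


V1/V2 = 3390/6695 = 0.506348
theta_c = arcsin(0.506348) = 30.4209 degrees

30.4209


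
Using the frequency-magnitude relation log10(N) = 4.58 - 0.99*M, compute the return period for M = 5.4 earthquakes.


log10(N) = 4.58 - 0.99*5.4 = -0.766
N = 10^-0.766 = 0.171396
T = 1/N = 1/0.171396 = 5.8345 years

5.8345


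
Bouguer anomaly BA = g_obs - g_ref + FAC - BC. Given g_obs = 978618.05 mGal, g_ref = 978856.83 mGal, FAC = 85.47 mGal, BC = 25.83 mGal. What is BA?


BA = g_obs - g_ref + FAC - BC
= 978618.05 - 978856.83 + 85.47 - 25.83
= -179.14 mGal

-179.14


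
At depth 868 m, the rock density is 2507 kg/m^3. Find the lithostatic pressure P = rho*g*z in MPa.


P = rho * g * z / 1e6
= 2507 * 9.81 * 868 / 1e6
= 21347305.56 / 1e6
= 21.3473 MPa

21.3473


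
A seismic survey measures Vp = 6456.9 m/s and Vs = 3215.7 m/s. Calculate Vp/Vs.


Vp/Vs = 6456.9 / 3215.7
= 2.0079

2.0079


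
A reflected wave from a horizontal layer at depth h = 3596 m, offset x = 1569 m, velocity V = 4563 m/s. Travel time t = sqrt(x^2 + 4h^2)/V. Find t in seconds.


x^2 + 4h^2 = 1569^2 + 4*3596^2 = 2461761 + 51724864 = 54186625
sqrt(54186625) = 7361.1565
t = 7361.1565 / 4563 = 1.6132 s

1.6132


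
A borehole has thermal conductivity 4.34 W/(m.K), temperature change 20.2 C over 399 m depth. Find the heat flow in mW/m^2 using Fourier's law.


q = k * dT / dz * 1000
= 4.34 * 20.2 / 399 * 1000
= 0.219719 * 1000
= 219.7193 mW/m^2

219.7193


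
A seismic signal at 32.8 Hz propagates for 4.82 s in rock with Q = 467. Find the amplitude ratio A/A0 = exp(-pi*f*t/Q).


pi*f*t/Q = pi*32.8*4.82/467 = 1.06354
A/A0 = exp(-1.06354) = 0.345231

0.345231


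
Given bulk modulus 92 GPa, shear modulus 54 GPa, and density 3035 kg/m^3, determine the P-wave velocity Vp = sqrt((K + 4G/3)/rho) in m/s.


First compute the effective modulus:
K + 4G/3 = 92e9 + 4*54e9/3 = 164000000000.0 Pa
Then divide by density:
164000000000.0 / 3035 = 54036243.8221 Pa/(kg/m^3)
Take the square root:
Vp = sqrt(54036243.8221) = 7350.93 m/s

7350.93


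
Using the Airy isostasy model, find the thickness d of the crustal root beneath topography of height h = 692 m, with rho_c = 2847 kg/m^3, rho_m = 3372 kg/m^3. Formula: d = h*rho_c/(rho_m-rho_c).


rho_m - rho_c = 3372 - 2847 = 525
d = 692 * 2847 / 525
= 1970124 / 525
= 3752.62 m

3752.62


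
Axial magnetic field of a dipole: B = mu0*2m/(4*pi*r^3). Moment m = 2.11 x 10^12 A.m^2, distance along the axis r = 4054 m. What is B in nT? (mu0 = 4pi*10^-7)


m = 2.11 x 10^12 = 2110000000000 A.m^2
2m = 4220000000000 A.m^2
r^3 = 4054^3 = 66627149464
B = (4pi*10^-7) * 4220000000000 / (4*pi * 66627149464) * 1e9
= 5303008.39926 / 837261453142.93 * 1e9
= 6333.7544 nT

6333.7544


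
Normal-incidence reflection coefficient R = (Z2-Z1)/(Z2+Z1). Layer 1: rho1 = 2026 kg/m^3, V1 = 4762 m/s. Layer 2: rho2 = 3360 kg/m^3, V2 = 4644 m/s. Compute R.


Z1 = 2026 * 4762 = 9647812
Z2 = 3360 * 4644 = 15603840
R = (15603840 - 9647812) / (15603840 + 9647812) = 5956028 / 25251652 = 0.2359

0.2359


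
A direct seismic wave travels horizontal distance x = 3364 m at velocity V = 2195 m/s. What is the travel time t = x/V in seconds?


t = x / V
= 3364 / 2195
= 1.5326 s

1.5326


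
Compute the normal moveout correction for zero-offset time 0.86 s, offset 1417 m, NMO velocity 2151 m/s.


x/Vnmo = 1417/2151 = 0.658763
(x/Vnmo)^2 = 0.433969
t0^2 = 0.7396
sqrt(0.7396 + 0.433969) = 1.083314
dt = 1.083314 - 0.86 = 0.223314

0.223314


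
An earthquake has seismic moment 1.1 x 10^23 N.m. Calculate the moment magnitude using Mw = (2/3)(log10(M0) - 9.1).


log10(M0) = log10(1.1 x 10^23) = 23.0414
Mw = 2/3 * (23.0414 - 9.1)
= 2/3 * 13.9414
= 9.29

9.29


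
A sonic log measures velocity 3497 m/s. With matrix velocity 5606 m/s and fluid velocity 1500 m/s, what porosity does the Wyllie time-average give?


1/V - 1/Vm = 1/3497 - 1/5606 = 0.00010758
1/Vf - 1/Vm = 1/1500 - 1/5606 = 0.00048829
phi = 0.00010758 / 0.00048829 = 0.2203

0.2203


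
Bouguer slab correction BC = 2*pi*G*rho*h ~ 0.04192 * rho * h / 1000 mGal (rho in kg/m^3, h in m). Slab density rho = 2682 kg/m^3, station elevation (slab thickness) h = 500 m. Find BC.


BC = 0.04192 * rho * h / 1000
= 0.04192 * 2682 * 500 / 1000
= 56.2147 mGal

56.2147


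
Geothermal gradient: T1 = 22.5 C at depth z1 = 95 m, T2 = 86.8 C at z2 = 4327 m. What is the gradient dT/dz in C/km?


dT = 86.8 - 22.5 = 64.3 C
dz = 4327 - 95 = 4232 m
gradient = dT/dz * 1000 = 64.3/4232 * 1000 = 15.1938 C/km

15.1938


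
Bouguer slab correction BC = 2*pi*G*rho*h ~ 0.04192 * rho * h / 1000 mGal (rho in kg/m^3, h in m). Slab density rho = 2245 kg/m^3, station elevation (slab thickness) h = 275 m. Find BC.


BC = 0.04192 * rho * h / 1000
= 0.04192 * 2245 * 275 / 1000
= 25.8804 mGal

25.8804


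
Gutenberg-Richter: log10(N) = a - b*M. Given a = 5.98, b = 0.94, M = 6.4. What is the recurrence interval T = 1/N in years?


log10(N) = 5.98 - 0.94*6.4 = -0.036
N = 10^-0.036 = 0.92045
T = 1/N = 1/0.92045 = 1.0864 years

1.0864


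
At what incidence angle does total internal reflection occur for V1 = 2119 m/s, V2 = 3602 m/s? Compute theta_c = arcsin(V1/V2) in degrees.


V1/V2 = 2119/3602 = 0.588284
theta_c = arcsin(0.588284) = 36.0354 degrees

36.0354


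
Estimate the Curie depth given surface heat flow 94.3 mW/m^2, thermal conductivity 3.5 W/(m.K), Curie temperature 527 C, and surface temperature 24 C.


T_Curie - T_surf = 527 - 24 = 503 C
Convert q to W/m^2: 94.3 mW/m^2 = 0.0943 W/m^2
d = 503 * 3.5 / 0.0943 = 18669.14 m

18669.14


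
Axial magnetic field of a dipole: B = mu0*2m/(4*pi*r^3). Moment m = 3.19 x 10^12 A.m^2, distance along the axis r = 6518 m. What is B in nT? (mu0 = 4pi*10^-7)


m = 3.19 x 10^12 = 3190000000000 A.m^2
2m = 6380000000000 A.m^2
r^3 = 6518^3 = 276912823832
B = (4pi*10^-7) * 6380000000000 / (4*pi * 276912823832) * 1e9
= 8017344.451961 / 3479789172141.66 * 1e9
= 2303.9742 nT

2303.9742


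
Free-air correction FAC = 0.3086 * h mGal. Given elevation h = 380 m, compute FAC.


FAC = 0.3086 * h
= 0.3086 * 380
= 117.268 mGal

117.268


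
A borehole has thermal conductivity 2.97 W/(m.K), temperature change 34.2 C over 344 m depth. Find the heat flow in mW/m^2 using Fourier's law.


q = k * dT / dz * 1000
= 2.97 * 34.2 / 344 * 1000
= 0.295273 * 1000
= 295.2733 mW/m^2

295.2733


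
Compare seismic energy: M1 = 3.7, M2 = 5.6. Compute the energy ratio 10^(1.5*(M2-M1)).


M2 - M1 = 5.6 - 3.7 = 1.9
1.5 * 1.9 = 2.85
ratio = 10^2.85 = 707.95

707.95


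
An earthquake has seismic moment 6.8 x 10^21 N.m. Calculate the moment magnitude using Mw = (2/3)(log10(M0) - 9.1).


log10(M0) = log10(6.8 x 10^21) = 21.8325
Mw = 2/3 * (21.8325 - 9.1)
= 2/3 * 12.7325
= 8.49

8.49


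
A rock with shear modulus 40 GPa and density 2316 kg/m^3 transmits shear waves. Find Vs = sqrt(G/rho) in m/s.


Convert G to Pa: G = 40e9 Pa
Compute G/rho = 40e9 / 2316 = 17271157.1675
Vs = sqrt(17271157.1675) = 4155.86 m/s

4155.86


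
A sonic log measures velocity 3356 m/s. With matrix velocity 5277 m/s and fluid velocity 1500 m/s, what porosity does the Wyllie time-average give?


1/V - 1/Vm = 1/3356 - 1/5277 = 0.00010847
1/Vf - 1/Vm = 1/1500 - 1/5277 = 0.00047717
phi = 0.00010847 / 0.00047717 = 0.2273

0.2273


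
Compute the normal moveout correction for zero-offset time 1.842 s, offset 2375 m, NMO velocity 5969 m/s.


x/Vnmo = 2375/5969 = 0.397889
(x/Vnmo)^2 = 0.158316
t0^2 = 3.392964
sqrt(3.392964 + 0.158316) = 1.884484
dt = 1.884484 - 1.842 = 0.042484

0.042484


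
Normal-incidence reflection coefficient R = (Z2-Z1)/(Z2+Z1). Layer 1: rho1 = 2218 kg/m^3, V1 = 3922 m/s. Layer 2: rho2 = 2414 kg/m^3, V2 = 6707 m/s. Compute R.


Z1 = 2218 * 3922 = 8698996
Z2 = 2414 * 6707 = 16190698
R = (16190698 - 8698996) / (16190698 + 8698996) = 7491702 / 24889694 = 0.301

0.301


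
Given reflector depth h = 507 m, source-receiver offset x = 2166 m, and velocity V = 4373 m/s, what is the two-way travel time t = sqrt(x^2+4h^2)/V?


x^2 + 4h^2 = 2166^2 + 4*507^2 = 4691556 + 1028196 = 5719752
sqrt(5719752) = 2391.6003
t = 2391.6003 / 4373 = 0.5469 s

0.5469


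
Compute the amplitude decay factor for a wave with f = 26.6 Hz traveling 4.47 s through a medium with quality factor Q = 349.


pi*f*t/Q = pi*26.6*4.47/349 = 1.07032
A/A0 = exp(-1.07032) = 0.342899

0.342899


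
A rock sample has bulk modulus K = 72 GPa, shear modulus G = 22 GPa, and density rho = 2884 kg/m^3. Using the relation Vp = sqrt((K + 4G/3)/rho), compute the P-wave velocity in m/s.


First compute the effective modulus:
K + 4G/3 = 72e9 + 4*22e9/3 = 101333333333.33 Pa
Then divide by density:
101333333333.33 / 2884 = 35136384.6509 Pa/(kg/m^3)
Take the square root:
Vp = sqrt(35136384.6509) = 5927.6 m/s

5927.6


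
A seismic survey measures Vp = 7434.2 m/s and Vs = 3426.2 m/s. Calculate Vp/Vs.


Vp/Vs = 7434.2 / 3426.2
= 2.1698

2.1698


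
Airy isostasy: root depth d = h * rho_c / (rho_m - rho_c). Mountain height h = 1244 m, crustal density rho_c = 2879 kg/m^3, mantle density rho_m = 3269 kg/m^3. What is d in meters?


rho_m - rho_c = 3269 - 2879 = 390
d = 1244 * 2879 / 390
= 3581476 / 390
= 9183.27 m

9183.27


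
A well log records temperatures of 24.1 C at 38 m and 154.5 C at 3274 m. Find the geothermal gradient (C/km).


dT = 154.5 - 24.1 = 130.4 C
dz = 3274 - 38 = 3236 m
gradient = dT/dz * 1000 = 130.4/3236 * 1000 = 40.2967 C/km

40.2967


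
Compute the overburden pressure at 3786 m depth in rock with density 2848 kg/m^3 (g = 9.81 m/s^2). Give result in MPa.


P = rho * g * z / 1e6
= 2848 * 9.81 * 3786 / 1e6
= 105776599.68 / 1e6
= 105.7766 MPa

105.7766


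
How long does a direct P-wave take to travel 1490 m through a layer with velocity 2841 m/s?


t = x / V
= 1490 / 2841
= 0.5245 s

0.5245


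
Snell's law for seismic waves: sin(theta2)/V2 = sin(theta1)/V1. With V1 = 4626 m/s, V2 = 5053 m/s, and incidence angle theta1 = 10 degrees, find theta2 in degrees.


sin(theta1) = sin(10 deg) = 0.173648
sin(theta2) = V2/V1 * sin(theta1) = 5053/4626 * 0.173648 = 0.189677
theta2 = arcsin(0.189677) = 10.9339 degrees

10.9339


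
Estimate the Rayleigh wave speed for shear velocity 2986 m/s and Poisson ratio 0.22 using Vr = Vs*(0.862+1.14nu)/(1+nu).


Numerator factor = 0.862 + 1.14*0.22 = 1.1128
Denominator = 1 + 0.22 = 1.22
Vr = 2986 * 1.1128 / 1.22 = 2723.62 m/s

2723.62


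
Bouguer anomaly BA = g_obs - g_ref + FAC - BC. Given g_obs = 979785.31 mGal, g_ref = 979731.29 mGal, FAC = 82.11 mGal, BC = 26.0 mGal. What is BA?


BA = g_obs - g_ref + FAC - BC
= 979785.31 - 979731.29 + 82.11 - 26.0
= 110.13 mGal

110.13


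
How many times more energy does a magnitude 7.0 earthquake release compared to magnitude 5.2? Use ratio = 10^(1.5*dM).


M2 - M1 = 7.0 - 5.2 = 1.8
1.5 * 1.8 = 2.7
ratio = 10^2.7 = 501.19

501.19


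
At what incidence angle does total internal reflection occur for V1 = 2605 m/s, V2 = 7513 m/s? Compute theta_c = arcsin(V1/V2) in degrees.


V1/V2 = 2605/7513 = 0.346732
theta_c = arcsin(0.346732) = 20.2876 degrees

20.2876


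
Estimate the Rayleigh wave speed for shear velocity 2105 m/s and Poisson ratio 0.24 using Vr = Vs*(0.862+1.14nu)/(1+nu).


Numerator factor = 0.862 + 1.14*0.24 = 1.1356
Denominator = 1 + 0.24 = 1.24
Vr = 2105 * 1.1356 / 1.24 = 1927.77 m/s

1927.77


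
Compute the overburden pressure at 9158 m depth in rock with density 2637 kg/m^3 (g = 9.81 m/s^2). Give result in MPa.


P = rho * g * z / 1e6
= 2637 * 9.81 * 9158 / 1e6
= 236908027.26 / 1e6
= 236.908 MPa

236.908


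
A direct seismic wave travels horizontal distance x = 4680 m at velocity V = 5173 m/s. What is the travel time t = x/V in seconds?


t = x / V
= 4680 / 5173
= 0.9047 s

0.9047


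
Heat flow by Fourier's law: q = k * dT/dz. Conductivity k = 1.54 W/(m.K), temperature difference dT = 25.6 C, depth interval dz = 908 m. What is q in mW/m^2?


q = k * dT / dz * 1000
= 1.54 * 25.6 / 908 * 1000
= 0.043419 * 1000
= 43.4185 mW/m^2

43.4185


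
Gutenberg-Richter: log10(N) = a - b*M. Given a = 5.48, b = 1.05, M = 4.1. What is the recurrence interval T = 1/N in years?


log10(N) = 5.48 - 1.05*4.1 = 1.175
N = 10^1.175 = 14.962357
T = 1/N = 1/14.962357 = 0.0668 years

0.0668


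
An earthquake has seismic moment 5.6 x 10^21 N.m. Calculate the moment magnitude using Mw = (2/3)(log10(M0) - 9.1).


log10(M0) = log10(5.6 x 10^21) = 21.7482
Mw = 2/3 * (21.7482 - 9.1)
= 2/3 * 12.6482
= 8.43

8.43


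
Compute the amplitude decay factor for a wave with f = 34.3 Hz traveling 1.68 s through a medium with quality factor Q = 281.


pi*f*t/Q = pi*34.3*1.68/281 = 0.644239
A/A0 = exp(-0.644239) = 0.525062

0.525062


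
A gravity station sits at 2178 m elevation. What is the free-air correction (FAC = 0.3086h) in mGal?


FAC = 0.3086 * h
= 0.3086 * 2178
= 672.1308 mGal

672.1308


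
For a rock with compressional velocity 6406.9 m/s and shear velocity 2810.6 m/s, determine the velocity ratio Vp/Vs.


Vp/Vs = 6406.9 / 2810.6
= 2.2795

2.2795


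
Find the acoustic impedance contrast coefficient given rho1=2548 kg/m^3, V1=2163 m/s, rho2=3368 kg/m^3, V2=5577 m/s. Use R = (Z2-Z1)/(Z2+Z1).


Z1 = 2548 * 2163 = 5511324
Z2 = 3368 * 5577 = 18783336
R = (18783336 - 5511324) / (18783336 + 5511324) = 13272012 / 24294660 = 0.5463

0.5463


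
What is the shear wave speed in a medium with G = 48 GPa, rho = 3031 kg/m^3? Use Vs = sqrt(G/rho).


Convert G to Pa: G = 48e9 Pa
Compute G/rho = 48e9 / 3031 = 15836357.6377
Vs = sqrt(15836357.6377) = 3979.49 m/s

3979.49


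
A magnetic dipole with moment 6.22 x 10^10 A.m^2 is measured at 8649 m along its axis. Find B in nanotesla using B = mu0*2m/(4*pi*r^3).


m = 6.22 x 10^10 = 62200000000 A.m^2
2m = 124400000000 A.m^2
r^3 = 8649^3 = 646990183449
B = (4pi*10^-7) * 124400000000 / (4*pi * 646990183449) * 1e9
= 156325.650443 / 8130318429072.36 * 1e9
= 19.2275 nT

19.2275


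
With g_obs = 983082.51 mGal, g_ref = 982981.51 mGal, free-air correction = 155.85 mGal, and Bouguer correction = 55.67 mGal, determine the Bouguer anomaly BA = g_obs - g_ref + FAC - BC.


BA = g_obs - g_ref + FAC - BC
= 983082.51 - 982981.51 + 155.85 - 55.67
= 201.18 mGal

201.18


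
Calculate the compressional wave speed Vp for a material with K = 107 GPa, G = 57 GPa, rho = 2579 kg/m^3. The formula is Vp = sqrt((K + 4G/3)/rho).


First compute the effective modulus:
K + 4G/3 = 107e9 + 4*57e9/3 = 183000000000.0 Pa
Then divide by density:
183000000000.0 / 2579 = 70957735.5564 Pa/(kg/m^3)
Take the square root:
Vp = sqrt(70957735.5564) = 8423.64 m/s

8423.64


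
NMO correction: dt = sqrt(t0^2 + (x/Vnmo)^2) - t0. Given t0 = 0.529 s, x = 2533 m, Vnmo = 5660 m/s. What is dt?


x/Vnmo = 2533/5660 = 0.447527
(x/Vnmo)^2 = 0.20028
t0^2 = 0.279841
sqrt(0.279841 + 0.20028) = 0.692908
dt = 0.692908 - 0.529 = 0.163908

0.163908


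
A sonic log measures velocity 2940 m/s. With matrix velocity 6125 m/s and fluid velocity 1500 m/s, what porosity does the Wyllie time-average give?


1/V - 1/Vm = 1/2940 - 1/6125 = 0.00017687
1/Vf - 1/Vm = 1/1500 - 1/6125 = 0.0005034
phi = 0.00017687 / 0.0005034 = 0.3514

0.3514


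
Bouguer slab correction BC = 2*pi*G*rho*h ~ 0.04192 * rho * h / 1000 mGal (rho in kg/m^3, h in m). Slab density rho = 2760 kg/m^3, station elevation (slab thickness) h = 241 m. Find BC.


BC = 0.04192 * rho * h / 1000
= 0.04192 * 2760 * 241 / 1000
= 27.8835 mGal

27.8835


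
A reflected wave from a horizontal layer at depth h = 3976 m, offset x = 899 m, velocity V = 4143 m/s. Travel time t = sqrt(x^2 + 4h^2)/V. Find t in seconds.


x^2 + 4h^2 = 899^2 + 4*3976^2 = 808201 + 63234304 = 64042505
sqrt(64042505) = 8002.6561
t = 8002.6561 / 4143 = 1.9316 s

1.9316


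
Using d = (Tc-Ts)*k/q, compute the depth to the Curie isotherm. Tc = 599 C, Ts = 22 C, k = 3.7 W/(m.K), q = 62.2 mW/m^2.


T_Curie - T_surf = 599 - 22 = 577 C
Convert q to W/m^2: 62.2 mW/m^2 = 0.0622 W/m^2
d = 577 * 3.7 / 0.0622 = 34323.15 m

34323.15


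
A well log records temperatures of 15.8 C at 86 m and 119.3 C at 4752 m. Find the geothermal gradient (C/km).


dT = 119.3 - 15.8 = 103.5 C
dz = 4752 - 86 = 4666 m
gradient = dT/dz * 1000 = 103.5/4666 * 1000 = 22.1817 C/km

22.1817


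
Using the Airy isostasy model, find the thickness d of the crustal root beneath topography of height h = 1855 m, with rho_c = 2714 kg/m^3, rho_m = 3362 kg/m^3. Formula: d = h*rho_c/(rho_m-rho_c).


rho_m - rho_c = 3362 - 2714 = 648
d = 1855 * 2714 / 648
= 5034470 / 648
= 7769.24 m

7769.24


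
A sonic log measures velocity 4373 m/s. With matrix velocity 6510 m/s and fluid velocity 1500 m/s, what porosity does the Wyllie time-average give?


1/V - 1/Vm = 1/4373 - 1/6510 = 7.507e-05
1/Vf - 1/Vm = 1/1500 - 1/6510 = 0.00051306
phi = 7.507e-05 / 0.00051306 = 0.1463

0.1463


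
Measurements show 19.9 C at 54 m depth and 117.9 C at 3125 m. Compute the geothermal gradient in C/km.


dT = 117.9 - 19.9 = 98.0 C
dz = 3125 - 54 = 3071 m
gradient = dT/dz * 1000 = 98.0/3071 * 1000 = 31.9114 C/km

31.9114


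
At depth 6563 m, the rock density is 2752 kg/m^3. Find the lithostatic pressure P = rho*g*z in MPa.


P = rho * g * z / 1e6
= 2752 * 9.81 * 6563 / 1e6
= 177182098.56 / 1e6
= 177.1821 MPa

177.1821


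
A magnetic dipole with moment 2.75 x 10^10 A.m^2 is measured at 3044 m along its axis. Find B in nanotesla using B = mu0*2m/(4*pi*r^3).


m = 2.75 x 10^10 = 27500000000 A.m^2
2m = 55000000000 A.m^2
r^3 = 3044^3 = 28205509184
B = (4pi*10^-7) * 55000000000 / (4*pi * 28205509184) * 1e9
= 69115.038379 / 354440881772.86 * 1e9
= 194.9974 nT

194.9974


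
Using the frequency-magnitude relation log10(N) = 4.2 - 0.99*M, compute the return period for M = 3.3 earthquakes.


log10(N) = 4.2 - 0.99*3.3 = 0.933
N = 10^0.933 = 8.570378
T = 1/N = 1/8.570378 = 0.1167 years

0.1167


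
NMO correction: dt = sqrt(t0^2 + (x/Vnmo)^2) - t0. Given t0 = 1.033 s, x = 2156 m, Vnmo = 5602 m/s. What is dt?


x/Vnmo = 2156/5602 = 0.384863
(x/Vnmo)^2 = 0.148119
t0^2 = 1.067089
sqrt(1.067089 + 0.148119) = 1.102365
dt = 1.102365 - 1.033 = 0.069365

0.069365


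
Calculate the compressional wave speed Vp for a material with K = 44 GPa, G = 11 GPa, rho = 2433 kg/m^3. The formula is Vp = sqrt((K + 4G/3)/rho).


First compute the effective modulus:
K + 4G/3 = 44e9 + 4*11e9/3 = 58666666666.67 Pa
Then divide by density:
58666666666.67 / 2433 = 24112892.177 Pa/(kg/m^3)
Take the square root:
Vp = sqrt(24112892.177) = 4910.49 m/s

4910.49


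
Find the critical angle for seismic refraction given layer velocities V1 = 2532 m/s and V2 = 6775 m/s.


V1/V2 = 2532/6775 = 0.373727
theta_c = arcsin(0.373727) = 21.9457 degrees

21.9457


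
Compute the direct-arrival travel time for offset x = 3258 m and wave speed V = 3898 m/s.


t = x / V
= 3258 / 3898
= 0.8358 s

0.8358


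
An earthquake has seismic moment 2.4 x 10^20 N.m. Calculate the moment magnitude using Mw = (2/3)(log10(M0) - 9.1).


log10(M0) = log10(2.4 x 10^20) = 20.3802
Mw = 2/3 * (20.3802 - 9.1)
= 2/3 * 11.2802
= 7.52

7.52


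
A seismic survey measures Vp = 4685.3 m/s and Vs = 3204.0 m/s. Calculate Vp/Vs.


Vp/Vs = 4685.3 / 3204.0
= 1.4623

1.4623


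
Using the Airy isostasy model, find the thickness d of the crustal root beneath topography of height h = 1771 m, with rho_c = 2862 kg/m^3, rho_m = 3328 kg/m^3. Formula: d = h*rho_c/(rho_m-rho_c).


rho_m - rho_c = 3328 - 2862 = 466
d = 1771 * 2862 / 466
= 5068602 / 466
= 10876.83 m

10876.83


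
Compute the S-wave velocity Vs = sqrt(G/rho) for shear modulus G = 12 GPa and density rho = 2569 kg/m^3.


Convert G to Pa: G = 12e9 Pa
Compute G/rho = 12e9 / 2569 = 4671078.2406
Vs = sqrt(4671078.2406) = 2161.27 m/s

2161.27


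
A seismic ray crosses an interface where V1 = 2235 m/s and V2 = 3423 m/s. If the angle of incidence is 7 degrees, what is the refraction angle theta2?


sin(theta1) = sin(7 deg) = 0.121869
sin(theta2) = V2/V1 * sin(theta1) = 3423/2235 * 0.121869 = 0.186648
theta2 = arcsin(0.186648) = 10.7572 degrees

10.7572


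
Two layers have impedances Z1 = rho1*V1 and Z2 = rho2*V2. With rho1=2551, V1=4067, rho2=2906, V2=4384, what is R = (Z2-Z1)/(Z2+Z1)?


Z1 = 2551 * 4067 = 10374917
Z2 = 2906 * 4384 = 12739904
R = (12739904 - 10374917) / (12739904 + 10374917) = 2364987 / 23114821 = 0.1023

0.1023


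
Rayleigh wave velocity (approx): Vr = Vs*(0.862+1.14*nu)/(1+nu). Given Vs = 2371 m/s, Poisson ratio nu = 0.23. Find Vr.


Numerator factor = 0.862 + 1.14*0.23 = 1.1242
Denominator = 1 + 0.23 = 1.23
Vr = 2371 * 1.1242 / 1.23 = 2167.06 m/s

2167.06


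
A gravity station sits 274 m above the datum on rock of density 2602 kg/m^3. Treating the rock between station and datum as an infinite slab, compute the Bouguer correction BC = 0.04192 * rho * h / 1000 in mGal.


BC = 0.04192 * rho * h / 1000
= 0.04192 * 2602 * 274 / 1000
= 29.8868 mGal

29.8868


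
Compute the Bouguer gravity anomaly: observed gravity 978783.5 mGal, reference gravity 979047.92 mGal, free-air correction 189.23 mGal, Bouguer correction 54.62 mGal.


BA = g_obs - g_ref + FAC - BC
= 978783.5 - 979047.92 + 189.23 - 54.62
= -129.81 mGal

-129.81


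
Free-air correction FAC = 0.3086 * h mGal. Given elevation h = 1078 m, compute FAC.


FAC = 0.3086 * h
= 0.3086 * 1078
= 332.6708 mGal

332.6708


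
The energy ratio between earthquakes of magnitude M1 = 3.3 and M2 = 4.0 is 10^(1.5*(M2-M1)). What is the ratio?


M2 - M1 = 4.0 - 3.3 = 0.7
1.5 * 0.7 = 1.05
ratio = 10^1.05 = 11.22

11.22


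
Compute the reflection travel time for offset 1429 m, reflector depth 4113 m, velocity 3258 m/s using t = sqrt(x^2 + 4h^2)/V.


x^2 + 4h^2 = 1429^2 + 4*4113^2 = 2042041 + 67667076 = 69709117
sqrt(69709117) = 8349.1986
t = 8349.1986 / 3258 = 2.5627 s

2.5627


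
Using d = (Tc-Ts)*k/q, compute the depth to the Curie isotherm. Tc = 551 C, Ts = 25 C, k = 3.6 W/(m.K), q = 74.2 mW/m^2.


T_Curie - T_surf = 551 - 25 = 526 C
Convert q to W/m^2: 74.2 mW/m^2 = 0.0742 W/m^2
d = 526 * 3.6 / 0.0742 = 25520.22 m

25520.22


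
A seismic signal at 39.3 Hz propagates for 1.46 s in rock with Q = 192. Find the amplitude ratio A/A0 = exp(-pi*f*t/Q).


pi*f*t/Q = pi*39.3*1.46/192 = 0.938845
A/A0 = exp(-0.938845) = 0.391079

0.391079


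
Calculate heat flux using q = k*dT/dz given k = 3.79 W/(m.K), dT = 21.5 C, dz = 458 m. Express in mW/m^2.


q = k * dT / dz * 1000
= 3.79 * 21.5 / 458 * 1000
= 0.177915 * 1000
= 177.9148 mW/m^2

177.9148


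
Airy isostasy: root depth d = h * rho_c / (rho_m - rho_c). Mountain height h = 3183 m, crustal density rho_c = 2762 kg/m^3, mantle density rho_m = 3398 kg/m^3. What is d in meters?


rho_m - rho_c = 3398 - 2762 = 636
d = 3183 * 2762 / 636
= 8791446 / 636
= 13823.03 m

13823.03


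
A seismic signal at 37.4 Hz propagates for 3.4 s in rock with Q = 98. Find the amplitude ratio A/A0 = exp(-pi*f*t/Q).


pi*f*t/Q = pi*37.4*3.4/98 = 4.076377
A/A0 = exp(-4.076377) = 0.016969

0.016969


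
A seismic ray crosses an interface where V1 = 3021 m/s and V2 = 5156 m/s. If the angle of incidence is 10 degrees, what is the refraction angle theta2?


sin(theta1) = sin(10 deg) = 0.173648
sin(theta2) = V2/V1 * sin(theta1) = 5156/3021 * 0.173648 = 0.296369
theta2 = arcsin(0.296369) = 17.2396 degrees

17.2396


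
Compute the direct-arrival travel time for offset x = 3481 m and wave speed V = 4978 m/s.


t = x / V
= 3481 / 4978
= 0.6993 s

0.6993


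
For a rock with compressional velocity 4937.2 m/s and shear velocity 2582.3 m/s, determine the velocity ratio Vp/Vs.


Vp/Vs = 4937.2 / 2582.3
= 1.9119

1.9119


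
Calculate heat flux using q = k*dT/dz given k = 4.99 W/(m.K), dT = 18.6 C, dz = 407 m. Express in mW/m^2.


q = k * dT / dz * 1000
= 4.99 * 18.6 / 407 * 1000
= 0.228044 * 1000
= 228.0442 mW/m^2

228.0442


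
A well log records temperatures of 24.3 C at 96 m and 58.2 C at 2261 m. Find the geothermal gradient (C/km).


dT = 58.2 - 24.3 = 33.9 C
dz = 2261 - 96 = 2165 m
gradient = dT/dz * 1000 = 33.9/2165 * 1000 = 15.6582 C/km

15.6582


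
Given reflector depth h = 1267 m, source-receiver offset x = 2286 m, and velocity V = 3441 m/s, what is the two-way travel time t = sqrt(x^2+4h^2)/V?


x^2 + 4h^2 = 2286^2 + 4*1267^2 = 5225796 + 6421156 = 11646952
sqrt(11646952) = 3412.7631
t = 3412.7631 / 3441 = 0.9918 s

0.9918


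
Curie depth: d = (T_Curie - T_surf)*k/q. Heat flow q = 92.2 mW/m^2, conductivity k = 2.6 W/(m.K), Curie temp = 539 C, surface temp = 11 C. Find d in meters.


T_Curie - T_surf = 539 - 11 = 528 C
Convert q to W/m^2: 92.2 mW/m^2 = 0.0922 W/m^2
d = 528 * 2.6 / 0.0922 = 14889.37 m

14889.37


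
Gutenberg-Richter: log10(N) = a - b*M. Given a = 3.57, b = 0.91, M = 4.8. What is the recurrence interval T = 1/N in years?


log10(N) = 3.57 - 0.91*4.8 = -0.798
N = 10^-0.798 = 0.159221
T = 1/N = 1/0.159221 = 6.2806 years

6.2806


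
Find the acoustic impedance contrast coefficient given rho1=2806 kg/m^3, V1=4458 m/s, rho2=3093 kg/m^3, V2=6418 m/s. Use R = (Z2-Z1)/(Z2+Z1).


Z1 = 2806 * 4458 = 12509148
Z2 = 3093 * 6418 = 19850874
R = (19850874 - 12509148) / (19850874 + 12509148) = 7341726 / 32360022 = 0.2269

0.2269


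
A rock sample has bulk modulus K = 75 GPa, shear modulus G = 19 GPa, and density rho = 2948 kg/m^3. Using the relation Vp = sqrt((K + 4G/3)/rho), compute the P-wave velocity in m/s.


First compute the effective modulus:
K + 4G/3 = 75e9 + 4*19e9/3 = 100333333333.33 Pa
Then divide by density:
100333333333.33 / 2948 = 34034373.5866 Pa/(kg/m^3)
Take the square root:
Vp = sqrt(34034373.5866) = 5833.9 m/s

5833.9


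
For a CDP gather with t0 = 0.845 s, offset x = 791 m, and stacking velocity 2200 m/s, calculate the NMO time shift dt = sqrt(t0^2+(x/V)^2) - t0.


x/Vnmo = 791/2200 = 0.359545
(x/Vnmo)^2 = 0.129273
t0^2 = 0.714025
sqrt(0.714025 + 0.129273) = 0.918313
dt = 0.918313 - 0.845 = 0.073313

0.073313


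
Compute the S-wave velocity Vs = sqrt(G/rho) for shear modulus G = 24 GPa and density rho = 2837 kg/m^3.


Convert G to Pa: G = 24e9 Pa
Compute G/rho = 24e9 / 2837 = 8459640.4653
Vs = sqrt(8459640.4653) = 2908.55 m/s

2908.55


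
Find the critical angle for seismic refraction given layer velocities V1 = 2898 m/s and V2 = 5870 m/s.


V1/V2 = 2898/5870 = 0.493697
theta_c = arcsin(0.493697) = 29.5839 degrees

29.5839


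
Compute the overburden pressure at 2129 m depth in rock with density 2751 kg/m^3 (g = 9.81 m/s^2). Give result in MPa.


P = rho * g * z / 1e6
= 2751 * 9.81 * 2129 / 1e6
= 57455982.99 / 1e6
= 57.456 MPa

57.456


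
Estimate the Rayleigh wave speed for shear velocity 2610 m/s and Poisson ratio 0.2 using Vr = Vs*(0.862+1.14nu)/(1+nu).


Numerator factor = 0.862 + 1.14*0.2 = 1.09
Denominator = 1 + 0.2 = 1.2
Vr = 2610 * 1.09 / 1.2 = 2370.75 m/s

2370.75


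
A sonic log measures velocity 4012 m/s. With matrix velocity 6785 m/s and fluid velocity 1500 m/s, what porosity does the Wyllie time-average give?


1/V - 1/Vm = 1/4012 - 1/6785 = 0.00010187
1/Vf - 1/Vm = 1/1500 - 1/6785 = 0.00051928
phi = 0.00010187 / 0.00051928 = 0.1962

0.1962


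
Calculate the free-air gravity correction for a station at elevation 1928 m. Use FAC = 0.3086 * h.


FAC = 0.3086 * h
= 0.3086 * 1928
= 594.9808 mGal

594.9808


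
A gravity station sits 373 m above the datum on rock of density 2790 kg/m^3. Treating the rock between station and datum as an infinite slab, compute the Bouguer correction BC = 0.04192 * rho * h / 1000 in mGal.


BC = 0.04192 * rho * h / 1000
= 0.04192 * 2790 * 373 / 1000
= 43.6249 mGal

43.6249


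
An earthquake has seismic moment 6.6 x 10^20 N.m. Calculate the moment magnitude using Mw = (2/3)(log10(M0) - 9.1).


log10(M0) = log10(6.6 x 10^20) = 20.8195
Mw = 2/3 * (20.8195 - 9.1)
= 2/3 * 11.7195
= 7.81

7.81


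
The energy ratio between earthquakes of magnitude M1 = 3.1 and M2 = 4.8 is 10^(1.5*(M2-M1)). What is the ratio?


M2 - M1 = 4.8 - 3.1 = 1.7
1.5 * 1.7 = 2.55
ratio = 10^2.55 = 354.81

354.81


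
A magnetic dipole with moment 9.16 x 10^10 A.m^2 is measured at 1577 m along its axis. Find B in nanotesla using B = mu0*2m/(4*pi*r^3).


m = 9.16 x 10^10 = 91600000000 A.m^2
2m = 183200000000 A.m^2
r^3 = 1577^3 = 3921887033
B = (4pi*10^-7) * 183200000000 / (4*pi * 3921887033) * 1e9
= 230215.909655 / 49283885964.33 * 1e9
= 4671.2207 nT

4671.2207


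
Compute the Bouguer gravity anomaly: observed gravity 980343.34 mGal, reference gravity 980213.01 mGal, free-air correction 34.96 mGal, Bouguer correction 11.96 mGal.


BA = g_obs - g_ref + FAC - BC
= 980343.34 - 980213.01 + 34.96 - 11.96
= 153.33 mGal

153.33


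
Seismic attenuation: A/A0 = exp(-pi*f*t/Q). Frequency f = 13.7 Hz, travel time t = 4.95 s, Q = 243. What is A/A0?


pi*f*t/Q = pi*13.7*4.95/243 = 0.876737
A/A0 = exp(-0.876737) = 0.416139

0.416139


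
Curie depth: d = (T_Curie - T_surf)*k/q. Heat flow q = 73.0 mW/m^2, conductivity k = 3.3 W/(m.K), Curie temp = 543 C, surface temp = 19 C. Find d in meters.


T_Curie - T_surf = 543 - 19 = 524 C
Convert q to W/m^2: 73.0 mW/m^2 = 0.073 W/m^2
d = 524 * 3.3 / 0.073 = 23687.67 m

23687.67


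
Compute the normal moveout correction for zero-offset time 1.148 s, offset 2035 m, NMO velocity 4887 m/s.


x/Vnmo = 2035/4887 = 0.416411
(x/Vnmo)^2 = 0.173398
t0^2 = 1.317904
sqrt(1.317904 + 0.173398) = 1.221189
dt = 1.221189 - 1.148 = 0.073189

0.073189


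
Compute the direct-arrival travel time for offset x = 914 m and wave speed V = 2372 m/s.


t = x / V
= 914 / 2372
= 0.3853 s

0.3853


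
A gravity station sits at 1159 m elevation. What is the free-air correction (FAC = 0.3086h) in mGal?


FAC = 0.3086 * h
= 0.3086 * 1159
= 357.6674 mGal

357.6674


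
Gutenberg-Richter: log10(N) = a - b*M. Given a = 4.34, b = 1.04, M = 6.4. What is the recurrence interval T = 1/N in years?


log10(N) = 4.34 - 1.04*6.4 = -2.316
N = 10^-2.316 = 0.004831
T = 1/N = 1/0.004831 = 207.0141 years

207.0141


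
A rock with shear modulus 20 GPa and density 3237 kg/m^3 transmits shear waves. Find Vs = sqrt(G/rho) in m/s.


Convert G to Pa: G = 20e9 Pa
Compute G/rho = 20e9 / 3237 = 6178560.3954
Vs = sqrt(6178560.3954) = 2485.67 m/s

2485.67


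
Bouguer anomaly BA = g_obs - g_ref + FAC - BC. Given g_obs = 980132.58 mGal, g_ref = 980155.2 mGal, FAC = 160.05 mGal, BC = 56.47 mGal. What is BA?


BA = g_obs - g_ref + FAC - BC
= 980132.58 - 980155.2 + 160.05 - 56.47
= 80.96 mGal

80.96


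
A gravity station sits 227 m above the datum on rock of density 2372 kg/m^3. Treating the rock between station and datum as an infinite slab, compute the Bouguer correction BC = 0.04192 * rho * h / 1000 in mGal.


BC = 0.04192 * rho * h / 1000
= 0.04192 * 2372 * 227 / 1000
= 22.5716 mGal

22.5716


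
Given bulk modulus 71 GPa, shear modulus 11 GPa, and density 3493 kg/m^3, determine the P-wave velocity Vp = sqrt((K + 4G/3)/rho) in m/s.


First compute the effective modulus:
K + 4G/3 = 71e9 + 4*11e9/3 = 85666666666.67 Pa
Then divide by density:
85666666666.67 / 3493 = 24525240.9581 Pa/(kg/m^3)
Take the square root:
Vp = sqrt(24525240.9581) = 4952.3 m/s

4952.3


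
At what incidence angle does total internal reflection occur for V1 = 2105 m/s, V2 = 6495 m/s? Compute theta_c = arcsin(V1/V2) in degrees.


V1/V2 = 2105/6495 = 0.324095
theta_c = arcsin(0.324095) = 18.9108 degrees

18.9108


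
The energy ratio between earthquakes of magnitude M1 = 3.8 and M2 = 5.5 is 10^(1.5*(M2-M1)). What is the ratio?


M2 - M1 = 5.5 - 3.8 = 1.7
1.5 * 1.7 = 2.55
ratio = 10^2.55 = 354.81

354.81


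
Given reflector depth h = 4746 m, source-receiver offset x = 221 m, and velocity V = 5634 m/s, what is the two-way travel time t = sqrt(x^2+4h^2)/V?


x^2 + 4h^2 = 221^2 + 4*4746^2 = 48841 + 90098064 = 90146905
sqrt(90146905) = 9494.5724
t = 9494.5724 / 5634 = 1.6852 s

1.6852


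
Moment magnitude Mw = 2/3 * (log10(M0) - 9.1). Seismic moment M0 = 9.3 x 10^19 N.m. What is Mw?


log10(M0) = log10(9.3 x 10^19) = 19.9685
Mw = 2/3 * (19.9685 - 9.1)
= 2/3 * 10.8685
= 7.25

7.25


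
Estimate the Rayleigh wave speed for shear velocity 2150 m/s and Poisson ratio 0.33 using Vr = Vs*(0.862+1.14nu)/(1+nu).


Numerator factor = 0.862 + 1.14*0.33 = 1.2382
Denominator = 1 + 0.33 = 1.33
Vr = 2150 * 1.2382 / 1.33 = 2001.6 m/s

2001.6


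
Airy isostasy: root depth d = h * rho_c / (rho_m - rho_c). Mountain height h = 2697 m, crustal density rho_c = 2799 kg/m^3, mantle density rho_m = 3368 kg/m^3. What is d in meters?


rho_m - rho_c = 3368 - 2799 = 569
d = 2697 * 2799 / 569
= 7548903 / 569
= 13266.96 m

13266.96


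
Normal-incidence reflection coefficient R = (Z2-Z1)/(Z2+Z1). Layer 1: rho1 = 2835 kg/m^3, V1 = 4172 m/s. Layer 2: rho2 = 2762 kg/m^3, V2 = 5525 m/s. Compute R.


Z1 = 2835 * 4172 = 11827620
Z2 = 2762 * 5525 = 15260050
R = (15260050 - 11827620) / (15260050 + 11827620) = 3432430 / 27087670 = 0.1267

0.1267


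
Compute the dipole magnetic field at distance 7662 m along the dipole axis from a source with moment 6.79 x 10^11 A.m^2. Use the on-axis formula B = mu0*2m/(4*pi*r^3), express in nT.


m = 6.79 x 10^11 = 679000000000 A.m^2
2m = 1358000000000 A.m^2
r^3 = 7662^3 = 449807241528
B = (4pi*10^-7) * 1358000000000 / (4*pi * 449807241528) * 1e9
= 1706513.12943 / 5652444502063.42 * 1e9
= 301.9071 nT

301.9071


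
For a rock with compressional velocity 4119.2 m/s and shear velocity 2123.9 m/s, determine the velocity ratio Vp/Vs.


Vp/Vs = 4119.2 / 2123.9
= 1.9395

1.9395


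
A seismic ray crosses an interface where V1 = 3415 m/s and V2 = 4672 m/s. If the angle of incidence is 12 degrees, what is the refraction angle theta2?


sin(theta1) = sin(12 deg) = 0.207912
sin(theta2) = V2/V1 * sin(theta1) = 4672/3415 * 0.207912 = 0.28444
theta2 = arcsin(0.28444) = 16.5254 degrees

16.5254


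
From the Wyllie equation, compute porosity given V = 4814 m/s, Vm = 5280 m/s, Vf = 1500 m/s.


1/V - 1/Vm = 1/4814 - 1/5280 = 1.833e-05
1/Vf - 1/Vm = 1/1500 - 1/5280 = 0.00047727
phi = 1.833e-05 / 0.00047727 = 0.0384

0.0384


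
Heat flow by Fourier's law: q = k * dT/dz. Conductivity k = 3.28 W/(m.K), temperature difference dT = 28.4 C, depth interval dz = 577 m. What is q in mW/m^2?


q = k * dT / dz * 1000
= 3.28 * 28.4 / 577 * 1000
= 0.161442 * 1000
= 161.4419 mW/m^2

161.4419


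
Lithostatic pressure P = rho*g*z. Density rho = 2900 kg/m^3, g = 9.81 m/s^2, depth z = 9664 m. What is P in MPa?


P = rho * g * z / 1e6
= 2900 * 9.81 * 9664 / 1e6
= 274931136.0 / 1e6
= 274.9311 MPa

274.9311


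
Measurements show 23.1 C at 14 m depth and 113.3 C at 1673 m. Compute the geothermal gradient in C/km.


dT = 113.3 - 23.1 = 90.2 C
dz = 1673 - 14 = 1659 m
gradient = dT/dz * 1000 = 90.2/1659 * 1000 = 54.3701 C/km

54.3701


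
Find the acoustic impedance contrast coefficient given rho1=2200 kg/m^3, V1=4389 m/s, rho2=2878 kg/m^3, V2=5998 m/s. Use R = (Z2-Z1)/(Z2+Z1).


Z1 = 2200 * 4389 = 9655800
Z2 = 2878 * 5998 = 17262244
R = (17262244 - 9655800) / (17262244 + 9655800) = 7606444 / 26918044 = 0.2826

0.2826


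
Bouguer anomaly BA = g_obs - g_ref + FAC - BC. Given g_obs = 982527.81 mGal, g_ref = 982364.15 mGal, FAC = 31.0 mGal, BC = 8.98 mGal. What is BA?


BA = g_obs - g_ref + FAC - BC
= 982527.81 - 982364.15 + 31.0 - 8.98
= 185.68 mGal

185.68


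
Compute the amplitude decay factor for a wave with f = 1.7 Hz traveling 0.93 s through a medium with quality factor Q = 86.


pi*f*t/Q = pi*1.7*0.93/86 = 0.057754
A/A0 = exp(-0.057754) = 0.943882

0.943882


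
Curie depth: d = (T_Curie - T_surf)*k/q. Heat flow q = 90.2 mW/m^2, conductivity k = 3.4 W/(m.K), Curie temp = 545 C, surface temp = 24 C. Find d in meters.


T_Curie - T_surf = 545 - 24 = 521 C
Convert q to W/m^2: 90.2 mW/m^2 = 0.0902 W/m^2
d = 521 * 3.4 / 0.0902 = 19638.58 m

19638.58


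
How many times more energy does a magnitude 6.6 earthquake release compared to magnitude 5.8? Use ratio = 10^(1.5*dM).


M2 - M1 = 6.6 - 5.8 = 0.8
1.5 * 0.8 = 1.2
ratio = 10^1.2 = 15.85

15.85


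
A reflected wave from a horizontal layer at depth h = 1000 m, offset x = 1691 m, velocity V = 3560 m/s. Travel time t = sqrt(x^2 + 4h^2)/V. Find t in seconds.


x^2 + 4h^2 = 1691^2 + 4*1000^2 = 2859481 + 4000000 = 6859481
sqrt(6859481) = 2619.0611
t = 2619.0611 / 3560 = 0.7357 s

0.7357


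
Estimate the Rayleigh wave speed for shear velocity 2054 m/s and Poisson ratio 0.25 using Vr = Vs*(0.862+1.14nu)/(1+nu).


Numerator factor = 0.862 + 1.14*0.25 = 1.147
Denominator = 1 + 0.25 = 1.25
Vr = 2054 * 1.147 / 1.25 = 1884.75 m/s

1884.75


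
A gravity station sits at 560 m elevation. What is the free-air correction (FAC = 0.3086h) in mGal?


FAC = 0.3086 * h
= 0.3086 * 560
= 172.816 mGal

172.816


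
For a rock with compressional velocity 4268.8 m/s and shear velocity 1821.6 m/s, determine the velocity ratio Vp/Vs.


Vp/Vs = 4268.8 / 1821.6
= 2.3434

2.3434


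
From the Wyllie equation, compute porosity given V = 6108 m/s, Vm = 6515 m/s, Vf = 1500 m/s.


1/V - 1/Vm = 1/6108 - 1/6515 = 1.023e-05
1/Vf - 1/Vm = 1/1500 - 1/6515 = 0.00051317
phi = 1.023e-05 / 0.00051317 = 0.0199

0.0199


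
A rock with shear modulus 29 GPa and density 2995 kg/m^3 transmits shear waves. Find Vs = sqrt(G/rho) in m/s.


Convert G to Pa: G = 29e9 Pa
Compute G/rho = 29e9 / 2995 = 9682804.6745
Vs = sqrt(9682804.6745) = 3111.72 m/s

3111.72
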